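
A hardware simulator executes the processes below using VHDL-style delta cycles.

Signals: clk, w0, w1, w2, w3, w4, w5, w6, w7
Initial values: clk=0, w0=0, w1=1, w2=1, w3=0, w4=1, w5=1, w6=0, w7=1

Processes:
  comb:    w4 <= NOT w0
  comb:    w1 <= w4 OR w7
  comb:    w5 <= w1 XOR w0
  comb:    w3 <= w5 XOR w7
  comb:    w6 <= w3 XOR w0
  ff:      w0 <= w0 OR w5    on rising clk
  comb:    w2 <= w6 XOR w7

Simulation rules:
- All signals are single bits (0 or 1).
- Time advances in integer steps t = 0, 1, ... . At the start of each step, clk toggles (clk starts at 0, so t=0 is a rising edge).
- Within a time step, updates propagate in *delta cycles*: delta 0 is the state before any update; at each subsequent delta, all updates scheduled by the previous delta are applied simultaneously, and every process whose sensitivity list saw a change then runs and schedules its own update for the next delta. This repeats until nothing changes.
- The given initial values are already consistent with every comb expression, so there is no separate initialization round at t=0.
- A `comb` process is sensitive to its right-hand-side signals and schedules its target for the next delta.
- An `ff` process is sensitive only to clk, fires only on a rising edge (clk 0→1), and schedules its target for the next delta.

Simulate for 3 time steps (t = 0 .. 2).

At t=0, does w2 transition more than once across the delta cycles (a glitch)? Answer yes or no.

t=0 Δ0: w5=1 w4=1 w0=0 w3=0 clk=0 w7=1 w2=1 w6=0 w1=1
  Δ1: clk:0→1
  Δ2: w0:0→1
  Δ3: w5:1→0, w4:1→0, w6:0→1
  Δ4: w3:0→1, w2:1→0
  Δ5: w6:1→0
  Δ6: w2:0→1
  (6Δ to stable)
t=1 Δ0: w5=0 w4=0 w0=1 w3=1 clk=1 w7=1 w2=1 w6=0 w1=1
  Δ1: clk:1→0
  (1Δ to stable)
t=2 Δ0: w5=0 w4=0 w0=1 w3=1 clk=0 w7=1 w2=1 w6=0 w1=1
  Δ1: clk:0→1
  (1Δ to stable)

yes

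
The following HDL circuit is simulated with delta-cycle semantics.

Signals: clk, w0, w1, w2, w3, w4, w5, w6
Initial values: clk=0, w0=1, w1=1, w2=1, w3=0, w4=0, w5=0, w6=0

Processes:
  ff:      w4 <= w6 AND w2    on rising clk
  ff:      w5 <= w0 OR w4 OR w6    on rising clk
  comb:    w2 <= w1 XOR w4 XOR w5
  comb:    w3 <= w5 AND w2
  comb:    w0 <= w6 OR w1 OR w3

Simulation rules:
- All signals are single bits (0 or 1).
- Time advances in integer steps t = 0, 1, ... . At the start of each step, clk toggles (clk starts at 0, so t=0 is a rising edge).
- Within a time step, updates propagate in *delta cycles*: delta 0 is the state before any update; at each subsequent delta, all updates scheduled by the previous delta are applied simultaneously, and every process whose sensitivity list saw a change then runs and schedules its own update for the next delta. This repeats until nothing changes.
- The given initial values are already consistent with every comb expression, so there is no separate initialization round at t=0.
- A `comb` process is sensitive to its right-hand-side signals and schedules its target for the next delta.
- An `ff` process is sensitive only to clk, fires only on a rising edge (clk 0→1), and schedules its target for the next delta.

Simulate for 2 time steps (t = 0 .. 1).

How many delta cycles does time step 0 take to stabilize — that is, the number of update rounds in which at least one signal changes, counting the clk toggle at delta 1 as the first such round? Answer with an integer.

t=0 Δ0: w2=1 w3=0 w1=1 w4=0 w6=0 w5=0 clk=0 w0=1
  Δ1: clk:0→1
  Δ2: w5:0→1
  Δ3: w2:1→0, w3:0→1
  Δ4: w3:1→0
  (4Δ to stable)
t=1 Δ0: w2=0 w3=0 w1=1 w4=0 w6=0 w5=1 clk=1 w0=1
  Δ1: clk:1→0
  (1Δ to stable)

4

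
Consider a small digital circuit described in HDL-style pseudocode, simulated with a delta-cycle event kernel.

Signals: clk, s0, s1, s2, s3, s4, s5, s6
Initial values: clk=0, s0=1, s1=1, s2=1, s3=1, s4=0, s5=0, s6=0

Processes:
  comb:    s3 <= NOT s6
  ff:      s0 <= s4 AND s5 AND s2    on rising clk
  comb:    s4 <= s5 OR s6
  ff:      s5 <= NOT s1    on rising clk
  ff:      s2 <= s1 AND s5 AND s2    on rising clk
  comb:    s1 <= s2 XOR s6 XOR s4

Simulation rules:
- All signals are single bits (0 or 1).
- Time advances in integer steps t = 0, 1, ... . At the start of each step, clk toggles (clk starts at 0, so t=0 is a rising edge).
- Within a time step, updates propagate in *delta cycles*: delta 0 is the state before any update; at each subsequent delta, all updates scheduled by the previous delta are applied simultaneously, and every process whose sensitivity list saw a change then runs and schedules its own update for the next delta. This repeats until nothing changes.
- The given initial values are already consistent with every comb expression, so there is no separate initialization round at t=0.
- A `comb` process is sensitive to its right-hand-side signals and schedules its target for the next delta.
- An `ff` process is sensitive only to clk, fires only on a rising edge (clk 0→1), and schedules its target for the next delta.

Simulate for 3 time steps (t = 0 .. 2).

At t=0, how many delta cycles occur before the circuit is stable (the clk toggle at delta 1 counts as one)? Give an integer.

3

[bits: s6,s3,clk,s2,s0,s1,s4,s5]
t=0: Δ0=01011100 Δ1=01111100 Δ2=01100100 Δ3=01100000 | 3Δ
t=1: Δ0=01100000 Δ1=01000000 | 1Δ
t=2: Δ0=01000000 Δ1=01100000 Δ2=01100001 Δ3=01100011 Δ4=01100111 | 4Δ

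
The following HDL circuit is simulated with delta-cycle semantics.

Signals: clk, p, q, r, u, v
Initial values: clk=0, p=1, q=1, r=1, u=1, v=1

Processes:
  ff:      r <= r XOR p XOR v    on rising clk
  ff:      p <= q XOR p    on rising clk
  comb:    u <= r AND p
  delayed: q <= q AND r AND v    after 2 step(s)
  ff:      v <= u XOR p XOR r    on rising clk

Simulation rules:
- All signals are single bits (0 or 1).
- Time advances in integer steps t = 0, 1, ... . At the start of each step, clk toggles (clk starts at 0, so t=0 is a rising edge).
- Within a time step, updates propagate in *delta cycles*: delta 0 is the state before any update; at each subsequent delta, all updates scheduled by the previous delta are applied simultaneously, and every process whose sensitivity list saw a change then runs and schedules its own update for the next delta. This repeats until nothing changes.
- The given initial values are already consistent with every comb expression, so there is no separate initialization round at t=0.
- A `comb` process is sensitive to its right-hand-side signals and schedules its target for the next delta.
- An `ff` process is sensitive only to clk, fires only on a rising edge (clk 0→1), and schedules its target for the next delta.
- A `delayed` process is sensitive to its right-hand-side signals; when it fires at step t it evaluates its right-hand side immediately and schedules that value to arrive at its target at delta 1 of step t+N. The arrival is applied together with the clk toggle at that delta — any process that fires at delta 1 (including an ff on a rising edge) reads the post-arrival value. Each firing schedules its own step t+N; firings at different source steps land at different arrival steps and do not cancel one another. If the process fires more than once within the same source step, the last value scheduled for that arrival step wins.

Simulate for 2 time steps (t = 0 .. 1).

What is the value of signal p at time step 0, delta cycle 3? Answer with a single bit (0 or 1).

t0.Δ0 q=1 v=1 p=1 r=1 clk=0 u=1
t0.Δ1 q=1 v=1 p=1 r=1 clk=1 u=1
t0.Δ2 q=1 v=1 p=0 r=1 clk=1 u=1
t0.Δ3 q=1 v=1 p=0 r=1 clk=1 u=0
t1.Δ0 q=1 v=1 p=0 r=1 clk=1 u=0
t1.Δ1 q=1 v=1 p=0 r=1 clk=0 u=0

0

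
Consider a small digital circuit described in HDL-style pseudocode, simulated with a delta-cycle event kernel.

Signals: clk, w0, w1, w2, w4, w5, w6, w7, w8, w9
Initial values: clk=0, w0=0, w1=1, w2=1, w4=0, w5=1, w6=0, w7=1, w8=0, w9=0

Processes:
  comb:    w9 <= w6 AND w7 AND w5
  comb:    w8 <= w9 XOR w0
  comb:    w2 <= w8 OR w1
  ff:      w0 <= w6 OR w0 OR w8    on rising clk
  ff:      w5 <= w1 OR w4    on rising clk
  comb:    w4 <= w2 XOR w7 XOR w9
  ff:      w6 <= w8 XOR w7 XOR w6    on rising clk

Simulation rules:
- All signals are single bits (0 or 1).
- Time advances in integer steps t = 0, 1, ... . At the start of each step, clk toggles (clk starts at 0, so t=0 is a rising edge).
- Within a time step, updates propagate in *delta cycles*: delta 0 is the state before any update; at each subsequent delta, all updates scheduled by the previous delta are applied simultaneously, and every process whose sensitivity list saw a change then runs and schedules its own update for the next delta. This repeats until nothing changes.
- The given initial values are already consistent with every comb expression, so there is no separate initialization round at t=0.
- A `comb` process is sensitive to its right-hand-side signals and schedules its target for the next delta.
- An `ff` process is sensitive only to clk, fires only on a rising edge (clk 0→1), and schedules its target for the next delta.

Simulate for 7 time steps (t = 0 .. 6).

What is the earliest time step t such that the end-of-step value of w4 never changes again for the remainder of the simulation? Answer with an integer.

t0.Δ0 clk=0 w0=0 w5=1 w6=0 w4=0 w9=0 w1=1 w2=1 w8=0 w7=1
t0.Δ1 clk=1 w0=0 w5=1 w6=0 w4=0 w9=0 w1=1 w2=1 w8=0 w7=1
t0.Δ2 clk=1 w0=0 w5=1 w6=1 w4=0 w9=0 w1=1 w2=1 w8=0 w7=1
t0.Δ3 clk=1 w0=0 w5=1 w6=1 w4=0 w9=1 w1=1 w2=1 w8=0 w7=1
t0.Δ4 clk=1 w0=0 w5=1 w6=1 w4=1 w9=1 w1=1 w2=1 w8=1 w7=1
t1.Δ0 clk=1 w0=0 w5=1 w6=1 w4=1 w9=1 w1=1 w2=1 w8=1 w7=1
t1.Δ1 clk=0 w0=0 w5=1 w6=1 w4=1 w9=1 w1=1 w2=1 w8=1 w7=1
t2.Δ0 clk=0 w0=0 w5=1 w6=1 w4=1 w9=1 w1=1 w2=1 w8=1 w7=1
t2.Δ1 clk=1 w0=0 w5=1 w6=1 w4=1 w9=1 w1=1 w2=1 w8=1 w7=1
t2.Δ2 clk=1 w0=1 w5=1 w6=1 w4=1 w9=1 w1=1 w2=1 w8=1 w7=1
t2.Δ3 clk=1 w0=1 w5=1 w6=1 w4=1 w9=1 w1=1 w2=1 w8=0 w7=1
t3.Δ0 clk=1 w0=1 w5=1 w6=1 w4=1 w9=1 w1=1 w2=1 w8=0 w7=1
t3.Δ1 clk=0 w0=1 w5=1 w6=1 w4=1 w9=1 w1=1 w2=1 w8=0 w7=1
t4.Δ0 clk=0 w0=1 w5=1 w6=1 w4=1 w9=1 w1=1 w2=1 w8=0 w7=1
t4.Δ1 clk=1 w0=1 w5=1 w6=1 w4=1 w9=1 w1=1 w2=1 w8=0 w7=1
t4.Δ2 clk=1 w0=1 w5=1 w6=0 w4=1 w9=1 w1=1 w2=1 w8=0 w7=1
t4.Δ3 clk=1 w0=1 w5=1 w6=0 w4=1 w9=0 w1=1 w2=1 w8=0 w7=1
t4.Δ4 clk=1 w0=1 w5=1 w6=0 w4=0 w9=0 w1=1 w2=1 w8=1 w7=1
t5.Δ0 clk=1 w0=1 w5=1 w6=0 w4=0 w9=0 w1=1 w2=1 w8=1 w7=1
t5.Δ1 clk=0 w0=1 w5=1 w6=0 w4=0 w9=0 w1=1 w2=1 w8=1 w7=1
t6.Δ0 clk=0 w0=1 w5=1 w6=0 w4=0 w9=0 w1=1 w2=1 w8=1 w7=1
t6.Δ1 clk=1 w0=1 w5=1 w6=0 w4=0 w9=0 w1=1 w2=1 w8=1 w7=1

4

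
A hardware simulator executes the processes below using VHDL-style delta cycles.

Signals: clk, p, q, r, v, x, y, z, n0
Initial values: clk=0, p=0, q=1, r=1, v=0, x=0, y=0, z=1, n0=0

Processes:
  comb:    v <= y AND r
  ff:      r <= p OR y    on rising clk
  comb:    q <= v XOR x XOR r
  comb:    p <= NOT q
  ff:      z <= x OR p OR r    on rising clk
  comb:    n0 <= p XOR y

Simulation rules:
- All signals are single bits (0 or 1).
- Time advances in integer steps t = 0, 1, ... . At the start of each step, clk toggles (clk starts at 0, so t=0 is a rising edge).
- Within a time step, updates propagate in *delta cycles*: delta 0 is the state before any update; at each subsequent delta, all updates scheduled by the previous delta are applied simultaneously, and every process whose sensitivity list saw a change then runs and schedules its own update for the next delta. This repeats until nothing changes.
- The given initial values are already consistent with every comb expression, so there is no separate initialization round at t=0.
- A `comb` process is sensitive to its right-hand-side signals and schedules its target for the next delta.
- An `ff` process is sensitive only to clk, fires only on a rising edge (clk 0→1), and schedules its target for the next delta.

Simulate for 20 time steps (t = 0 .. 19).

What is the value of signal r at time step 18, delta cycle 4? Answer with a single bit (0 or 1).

1

[bits: r,z,n0,q,p,v,x,y,clk]
t=0: Δ0=110100000 Δ1=110100001 Δ2=010100001 Δ3=010000001 Δ4=010010001 Δ5=011010001 | 5Δ
t=1: Δ0=011010001 Δ1=011010000 | 1Δ
t=2: Δ0=011010000 Δ1=011010001 Δ2=111010001 Δ3=111110001 Δ4=111100001 Δ5=110100001 | 5Δ
t=3: Δ0=110100001 Δ1=110100000 | 1Δ
t=4: Δ0=110100000 Δ1=110100001 Δ2=010100001 Δ3=010000001 Δ4=010010001 Δ5=011010001 | 5Δ
t=5: Δ0=011010001 Δ1=011010000 | 1Δ
t=6: Δ0=011010000 Δ1=011010001 Δ2=111010001 Δ3=111110001 Δ4=111100001 Δ5=110100001 | 5Δ
t=7: Δ0=110100001 Δ1=110100000 | 1Δ
t=8: Δ0=110100000 Δ1=110100001 Δ2=010100001 Δ3=010000001 Δ4=010010001 Δ5=011010001 | 5Δ
t=9: Δ0=011010001 Δ1=011010000 | 1Δ
t=10: Δ0=011010000 Δ1=011010001 Δ2=111010001 Δ3=111110001 Δ4=111100001 Δ5=110100001 | 5Δ
t=11: Δ0=110100001 Δ1=110100000 | 1Δ
t=12: Δ0=110100000 Δ1=110100001 Δ2=010100001 Δ3=010000001 Δ4=010010001 Δ5=011010001 | 5Δ
t=13: Δ0=011010001 Δ1=011010000 | 1Δ
t=14: Δ0=011010000 Δ1=011010001 Δ2=111010001 Δ3=111110001 Δ4=111100001 Δ5=110100001 | 5Δ
t=15: Δ0=110100001 Δ1=110100000 | 1Δ
t=16: Δ0=110100000 Δ1=110100001 Δ2=010100001 Δ3=010000001 Δ4=010010001 Δ5=011010001 | 5Δ
t=17: Δ0=011010001 Δ1=011010000 | 1Δ
t=18: Δ0=011010000 Δ1=011010001 Δ2=111010001 Δ3=111110001 Δ4=111100001 Δ5=110100001 | 5Δ
t=19: Δ0=110100001 Δ1=110100000 | 1Δ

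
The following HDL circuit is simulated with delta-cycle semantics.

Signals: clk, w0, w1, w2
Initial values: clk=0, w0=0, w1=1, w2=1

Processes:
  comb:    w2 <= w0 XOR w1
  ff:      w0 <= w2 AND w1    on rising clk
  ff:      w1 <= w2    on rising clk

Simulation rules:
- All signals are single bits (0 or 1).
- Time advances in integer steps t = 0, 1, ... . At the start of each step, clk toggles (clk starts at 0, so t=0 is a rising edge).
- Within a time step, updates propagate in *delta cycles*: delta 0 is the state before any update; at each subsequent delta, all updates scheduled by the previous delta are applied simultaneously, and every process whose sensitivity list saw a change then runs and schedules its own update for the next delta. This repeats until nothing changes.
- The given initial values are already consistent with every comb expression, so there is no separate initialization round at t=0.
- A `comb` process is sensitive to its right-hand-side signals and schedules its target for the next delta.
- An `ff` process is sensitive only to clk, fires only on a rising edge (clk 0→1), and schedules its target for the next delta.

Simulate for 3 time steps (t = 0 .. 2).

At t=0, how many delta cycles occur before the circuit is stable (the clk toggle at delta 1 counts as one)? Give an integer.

3

t0.Δ0 w1=1 clk=0 w0=0 w2=1
t0.Δ1 w1=1 clk=1 w0=0 w2=1
t0.Δ2 w1=1 clk=1 w0=1 w2=1
t0.Δ3 w1=1 clk=1 w0=1 w2=0
t1.Δ0 w1=1 clk=1 w0=1 w2=0
t1.Δ1 w1=1 clk=0 w0=1 w2=0
t2.Δ0 w1=1 clk=0 w0=1 w2=0
t2.Δ1 w1=1 clk=1 w0=1 w2=0
t2.Δ2 w1=0 clk=1 w0=0 w2=0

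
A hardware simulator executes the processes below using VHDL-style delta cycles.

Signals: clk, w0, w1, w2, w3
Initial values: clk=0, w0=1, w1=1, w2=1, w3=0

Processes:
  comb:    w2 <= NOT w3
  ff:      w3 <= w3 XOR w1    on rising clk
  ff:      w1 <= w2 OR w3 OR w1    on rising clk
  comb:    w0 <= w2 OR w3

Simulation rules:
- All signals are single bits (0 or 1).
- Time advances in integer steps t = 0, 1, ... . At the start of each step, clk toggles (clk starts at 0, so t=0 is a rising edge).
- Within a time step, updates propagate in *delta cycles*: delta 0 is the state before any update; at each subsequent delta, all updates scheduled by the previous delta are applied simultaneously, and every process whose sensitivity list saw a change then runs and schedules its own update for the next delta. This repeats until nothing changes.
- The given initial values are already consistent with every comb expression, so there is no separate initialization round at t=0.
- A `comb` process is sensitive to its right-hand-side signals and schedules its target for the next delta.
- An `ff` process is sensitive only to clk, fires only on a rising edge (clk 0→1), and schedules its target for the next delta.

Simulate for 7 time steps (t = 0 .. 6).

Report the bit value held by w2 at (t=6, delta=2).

[bits: w2,clk,w3,w1,w0]
t=0: Δ0=10011 Δ1=11011 Δ2=11111 Δ3=01111 | 3Δ
t=1: Δ0=01111 Δ1=00111 | 1Δ
t=2: Δ0=00111 Δ1=01111 Δ2=01011 Δ3=11010 Δ4=11011 | 4Δ
t=3: Δ0=11011 Δ1=10011 | 1Δ
t=4: Δ0=10011 Δ1=11011 Δ2=11111 Δ3=01111 | 3Δ
t=5: Δ0=01111 Δ1=00111 | 1Δ
t=6: Δ0=00111 Δ1=01111 Δ2=01011 Δ3=11010 Δ4=11011 | 4Δ

0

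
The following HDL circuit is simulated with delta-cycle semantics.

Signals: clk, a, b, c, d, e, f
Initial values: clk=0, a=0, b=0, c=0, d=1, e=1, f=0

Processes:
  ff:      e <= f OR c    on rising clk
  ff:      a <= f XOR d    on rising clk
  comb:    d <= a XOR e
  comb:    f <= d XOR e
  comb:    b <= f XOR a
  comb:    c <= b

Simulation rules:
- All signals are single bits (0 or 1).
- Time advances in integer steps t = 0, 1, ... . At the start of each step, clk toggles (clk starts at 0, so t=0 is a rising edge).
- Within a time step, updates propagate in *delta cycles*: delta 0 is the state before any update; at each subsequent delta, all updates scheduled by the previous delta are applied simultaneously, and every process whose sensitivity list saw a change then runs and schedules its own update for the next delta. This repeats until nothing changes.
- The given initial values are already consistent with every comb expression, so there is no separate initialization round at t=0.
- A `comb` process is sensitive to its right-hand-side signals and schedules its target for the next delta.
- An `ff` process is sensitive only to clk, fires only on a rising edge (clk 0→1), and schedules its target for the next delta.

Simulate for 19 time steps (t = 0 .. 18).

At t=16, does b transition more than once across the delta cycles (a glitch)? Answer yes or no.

t0.Δ0 a=0 d=1 clk=0 c=0 e=1 f=0 b=0
t0.Δ1 a=0 d=1 clk=1 c=0 e=1 f=0 b=0
t0.Δ2 a=1 d=1 clk=1 c=0 e=0 f=0 b=0
t0.Δ3 a=1 d=1 clk=1 c=0 e=0 f=1 b=1
t0.Δ4 a=1 d=1 clk=1 c=1 e=0 f=1 b=0
t0.Δ5 a=1 d=1 clk=1 c=0 e=0 f=1 b=0
t1.Δ0 a=1 d=1 clk=1 c=0 e=0 f=1 b=0
t1.Δ1 a=1 d=1 clk=0 c=0 e=0 f=1 b=0
t2.Δ0 a=1 d=1 clk=0 c=0 e=0 f=1 b=0
t2.Δ1 a=1 d=1 clk=1 c=0 e=0 f=1 b=0
t2.Δ2 a=0 d=1 clk=1 c=0 e=1 f=1 b=0
t2.Δ3 a=0 d=1 clk=1 c=0 e=1 f=0 b=1
t2.Δ4 a=0 d=1 clk=1 c=1 e=1 f=0 b=0
t2.Δ5 a=0 d=1 clk=1 c=0 e=1 f=0 b=0
t3.Δ0 a=0 d=1 clk=1 c=0 e=1 f=0 b=0
t3.Δ1 a=0 d=1 clk=0 c=0 e=1 f=0 b=0
t4.Δ0 a=0 d=1 clk=0 c=0 e=1 f=0 b=0
t4.Δ1 a=0 d=1 clk=1 c=0 e=1 f=0 b=0
t4.Δ2 a=1 d=1 clk=1 c=0 e=0 f=0 b=0
t4.Δ3 a=1 d=1 clk=1 c=0 e=0 f=1 b=1
t4.Δ4 a=1 d=1 clk=1 c=1 e=0 f=1 b=0
t4.Δ5 a=1 d=1 clk=1 c=0 e=0 f=1 b=0
t5.Δ0 a=1 d=1 clk=1 c=0 e=0 f=1 b=0
t5.Δ1 a=1 d=1 clk=0 c=0 e=0 f=1 b=0
t6.Δ0 a=1 d=1 clk=0 c=0 e=0 f=1 b=0
t6.Δ1 a=1 d=1 clk=1 c=0 e=0 f=1 b=0
t6.Δ2 a=0 d=1 clk=1 c=0 e=1 f=1 b=0
t6.Δ3 a=0 d=1 clk=1 c=0 e=1 f=0 b=1
t6.Δ4 a=0 d=1 clk=1 c=1 e=1 f=0 b=0
t6.Δ5 a=0 d=1 clk=1 c=0 e=1 f=0 b=0
t7.Δ0 a=0 d=1 clk=1 c=0 e=1 f=0 b=0
t7.Δ1 a=0 d=1 clk=0 c=0 e=1 f=0 b=0
t8.Δ0 a=0 d=1 clk=0 c=0 e=1 f=0 b=0
t8.Δ1 a=0 d=1 clk=1 c=0 e=1 f=0 b=0
t8.Δ2 a=1 d=1 clk=1 c=0 e=0 f=0 b=0
t8.Δ3 a=1 d=1 clk=1 c=0 e=0 f=1 b=1
t8.Δ4 a=1 d=1 clk=1 c=1 e=0 f=1 b=0
t8.Δ5 a=1 d=1 clk=1 c=0 e=0 f=1 b=0
t9.Δ0 a=1 d=1 clk=1 c=0 e=0 f=1 b=0
t9.Δ1 a=1 d=1 clk=0 c=0 e=0 f=1 b=0
t10.Δ0 a=1 d=1 clk=0 c=0 e=0 f=1 b=0
t10.Δ1 a=1 d=1 clk=1 c=0 e=0 f=1 b=0
t10.Δ2 a=0 d=1 clk=1 c=0 e=1 f=1 b=0
t10.Δ3 a=0 d=1 clk=1 c=0 e=1 f=0 b=1
t10.Δ4 a=0 d=1 clk=1 c=1 e=1 f=0 b=0
t10.Δ5 a=0 d=1 clk=1 c=0 e=1 f=0 b=0
t11.Δ0 a=0 d=1 clk=1 c=0 e=1 f=0 b=0
t11.Δ1 a=0 d=1 clk=0 c=0 e=1 f=0 b=0
t12.Δ0 a=0 d=1 clk=0 c=0 e=1 f=0 b=0
t12.Δ1 a=0 d=1 clk=1 c=0 e=1 f=0 b=0
t12.Δ2 a=1 d=1 clk=1 c=0 e=0 f=0 b=0
t12.Δ3 a=1 d=1 clk=1 c=0 e=0 f=1 b=1
t12.Δ4 a=1 d=1 clk=1 c=1 e=0 f=1 b=0
t12.Δ5 a=1 d=1 clk=1 c=0 e=0 f=1 b=0
t13.Δ0 a=1 d=1 clk=1 c=0 e=0 f=1 b=0
t13.Δ1 a=1 d=1 clk=0 c=0 e=0 f=1 b=0
t14.Δ0 a=1 d=1 clk=0 c=0 e=0 f=1 b=0
t14.Δ1 a=1 d=1 clk=1 c=0 e=0 f=1 b=0
t14.Δ2 a=0 d=1 clk=1 c=0 e=1 f=1 b=0
t14.Δ3 a=0 d=1 clk=1 c=0 e=1 f=0 b=1
t14.Δ4 a=0 d=1 clk=1 c=1 e=1 f=0 b=0
t14.Δ5 a=0 d=1 clk=1 c=0 e=1 f=0 b=0
t15.Δ0 a=0 d=1 clk=1 c=0 e=1 f=0 b=0
t15.Δ1 a=0 d=1 clk=0 c=0 e=1 f=0 b=0
t16.Δ0 a=0 d=1 clk=0 c=0 e=1 f=0 b=0
t16.Δ1 a=0 d=1 clk=1 c=0 e=1 f=0 b=0
t16.Δ2 a=1 d=1 clk=1 c=0 e=0 f=0 b=0
t16.Δ3 a=1 d=1 clk=1 c=0 e=0 f=1 b=1
t16.Δ4 a=1 d=1 clk=1 c=1 e=0 f=1 b=0
t16.Δ5 a=1 d=1 clk=1 c=0 e=0 f=1 b=0
t17.Δ0 a=1 d=1 clk=1 c=0 e=0 f=1 b=0
t17.Δ1 a=1 d=1 clk=0 c=0 e=0 f=1 b=0
t18.Δ0 a=1 d=1 clk=0 c=0 e=0 f=1 b=0
t18.Δ1 a=1 d=1 clk=1 c=0 e=0 f=1 b=0
t18.Δ2 a=0 d=1 clk=1 c=0 e=1 f=1 b=0
t18.Δ3 a=0 d=1 clk=1 c=0 e=1 f=0 b=1
t18.Δ4 a=0 d=1 clk=1 c=1 e=1 f=0 b=0
t18.Δ5 a=0 d=1 clk=1 c=0 e=1 f=0 b=0

yes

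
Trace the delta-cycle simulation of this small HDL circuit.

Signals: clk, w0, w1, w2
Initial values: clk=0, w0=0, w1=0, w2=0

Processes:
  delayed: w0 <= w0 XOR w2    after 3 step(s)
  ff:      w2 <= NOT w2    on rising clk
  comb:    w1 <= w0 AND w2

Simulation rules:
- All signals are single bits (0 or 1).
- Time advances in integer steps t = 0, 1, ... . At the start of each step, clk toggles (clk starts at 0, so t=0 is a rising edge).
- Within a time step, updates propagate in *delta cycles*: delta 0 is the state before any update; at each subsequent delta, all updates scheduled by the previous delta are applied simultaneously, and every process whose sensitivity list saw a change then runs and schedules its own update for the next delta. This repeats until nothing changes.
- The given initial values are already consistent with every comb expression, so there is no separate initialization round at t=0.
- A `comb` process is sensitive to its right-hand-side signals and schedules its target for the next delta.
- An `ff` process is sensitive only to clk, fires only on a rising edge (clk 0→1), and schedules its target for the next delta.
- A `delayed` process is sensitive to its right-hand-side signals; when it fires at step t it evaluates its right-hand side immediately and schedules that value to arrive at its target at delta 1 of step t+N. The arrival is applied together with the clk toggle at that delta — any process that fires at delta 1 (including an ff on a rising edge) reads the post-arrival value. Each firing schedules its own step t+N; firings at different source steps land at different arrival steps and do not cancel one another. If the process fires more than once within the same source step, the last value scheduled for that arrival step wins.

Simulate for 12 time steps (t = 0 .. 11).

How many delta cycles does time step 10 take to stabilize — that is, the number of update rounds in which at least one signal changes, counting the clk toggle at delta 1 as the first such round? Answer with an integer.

2

t=0 Δ0: clk=0 w1=0 w0=0 w2=0
  Δ1: clk:0→1
  Δ2: w2:0→1
  (2Δ to stable)
t=1 Δ0: clk=1 w1=0 w0=0 w2=1
  Δ1: clk:1→0
  (1Δ to stable)
t=2 Δ0: clk=0 w1=0 w0=0 w2=1
  Δ1: clk:0→1
  Δ2: w2:1→0
  (2Δ to stable)
t=3 Δ0: clk=1 w1=0 w0=0 w2=0
  Δ1: clk:1→0, w0:0→1
  (1Δ to stable)
t=4 Δ0: clk=0 w1=0 w0=1 w2=0
  Δ1: clk:0→1
  Δ2: w2:0→1
  Δ3: w1:0→1
  (3Δ to stable)
t=5 Δ0: clk=1 w1=1 w0=1 w2=1
  Δ1: clk:1→0, w0:1→0
  Δ2: w1:1→0
  (2Δ to stable)
t=6 Δ0: clk=0 w1=0 w0=0 w2=1
  Δ1: clk:0→1, w0:0→1
  Δ2: w1:0→1, w2:1→0
  Δ3: w1:1→0
  (3Δ to stable)
t=7 Δ0: clk=1 w1=0 w0=1 w2=0
  Δ1: clk:1→0, w0:1→0
  (1Δ to stable)
t=8 Δ0: clk=0 w1=0 w0=0 w2=0
  Δ1: clk:0→1, w0:0→1
  Δ2: w2:0→1
  Δ3: w1:0→1
  (3Δ to stable)
t=9 Δ0: clk=1 w1=1 w0=1 w2=1
  Δ1: clk:1→0
  (1Δ to stable)
t=10 Δ0: clk=0 w1=1 w0=1 w2=1
  Δ1: clk:0→1, w0:1→0
  Δ2: w1:1→0, w2:1→0
  (2Δ to stable)
t=11 Δ0: clk=1 w1=0 w0=0 w2=0
  Δ1: clk:1→0
  (1Δ to stable)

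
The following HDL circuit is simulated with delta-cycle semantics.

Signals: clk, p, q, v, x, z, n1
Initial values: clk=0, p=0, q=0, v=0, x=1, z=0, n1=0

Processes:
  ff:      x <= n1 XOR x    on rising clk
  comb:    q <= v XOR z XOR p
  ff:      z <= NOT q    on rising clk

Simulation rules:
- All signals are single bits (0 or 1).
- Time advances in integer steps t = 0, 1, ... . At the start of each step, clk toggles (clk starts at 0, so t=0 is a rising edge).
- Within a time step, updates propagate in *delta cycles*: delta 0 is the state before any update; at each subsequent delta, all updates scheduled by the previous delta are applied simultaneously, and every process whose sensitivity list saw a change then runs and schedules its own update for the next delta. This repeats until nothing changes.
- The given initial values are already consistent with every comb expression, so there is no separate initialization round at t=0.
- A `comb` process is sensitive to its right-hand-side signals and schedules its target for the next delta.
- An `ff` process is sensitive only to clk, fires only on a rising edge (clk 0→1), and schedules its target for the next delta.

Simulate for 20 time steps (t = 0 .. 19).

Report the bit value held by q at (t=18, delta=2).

[bits: x,v,z,q,clk,p,n1]
t=0: Δ0=1000000 Δ1=1000100 Δ2=1010100 Δ3=1011100 | 3Δ
t=1: Δ0=1011100 Δ1=1011000 | 1Δ
t=2: Δ0=1011000 Δ1=1011100 Δ2=1001100 Δ3=1000100 | 3Δ
t=3: Δ0=1000100 Δ1=1000000 | 1Δ
t=4: Δ0=1000000 Δ1=1000100 Δ2=1010100 Δ3=1011100 | 3Δ
t=5: Δ0=1011100 Δ1=1011000 | 1Δ
t=6: Δ0=1011000 Δ1=1011100 Δ2=1001100 Δ3=1000100 | 3Δ
t=7: Δ0=1000100 Δ1=1000000 | 1Δ
t=8: Δ0=1000000 Δ1=1000100 Δ2=1010100 Δ3=1011100 | 3Δ
t=9: Δ0=1011100 Δ1=1011000 | 1Δ
t=10: Δ0=1011000 Δ1=1011100 Δ2=1001100 Δ3=1000100 | 3Δ
t=11: Δ0=1000100 Δ1=1000000 | 1Δ
t=12: Δ0=1000000 Δ1=1000100 Δ2=1010100 Δ3=1011100 | 3Δ
t=13: Δ0=1011100 Δ1=1011000 | 1Δ
t=14: Δ0=1011000 Δ1=1011100 Δ2=1001100 Δ3=1000100 | 3Δ
t=15: Δ0=1000100 Δ1=1000000 | 1Δ
t=16: Δ0=1000000 Δ1=1000100 Δ2=1010100 Δ3=1011100 | 3Δ
t=17: Δ0=1011100 Δ1=1011000 | 1Δ
t=18: Δ0=1011000 Δ1=1011100 Δ2=1001100 Δ3=1000100 | 3Δ
t=19: Δ0=1000100 Δ1=1000000 | 1Δ

1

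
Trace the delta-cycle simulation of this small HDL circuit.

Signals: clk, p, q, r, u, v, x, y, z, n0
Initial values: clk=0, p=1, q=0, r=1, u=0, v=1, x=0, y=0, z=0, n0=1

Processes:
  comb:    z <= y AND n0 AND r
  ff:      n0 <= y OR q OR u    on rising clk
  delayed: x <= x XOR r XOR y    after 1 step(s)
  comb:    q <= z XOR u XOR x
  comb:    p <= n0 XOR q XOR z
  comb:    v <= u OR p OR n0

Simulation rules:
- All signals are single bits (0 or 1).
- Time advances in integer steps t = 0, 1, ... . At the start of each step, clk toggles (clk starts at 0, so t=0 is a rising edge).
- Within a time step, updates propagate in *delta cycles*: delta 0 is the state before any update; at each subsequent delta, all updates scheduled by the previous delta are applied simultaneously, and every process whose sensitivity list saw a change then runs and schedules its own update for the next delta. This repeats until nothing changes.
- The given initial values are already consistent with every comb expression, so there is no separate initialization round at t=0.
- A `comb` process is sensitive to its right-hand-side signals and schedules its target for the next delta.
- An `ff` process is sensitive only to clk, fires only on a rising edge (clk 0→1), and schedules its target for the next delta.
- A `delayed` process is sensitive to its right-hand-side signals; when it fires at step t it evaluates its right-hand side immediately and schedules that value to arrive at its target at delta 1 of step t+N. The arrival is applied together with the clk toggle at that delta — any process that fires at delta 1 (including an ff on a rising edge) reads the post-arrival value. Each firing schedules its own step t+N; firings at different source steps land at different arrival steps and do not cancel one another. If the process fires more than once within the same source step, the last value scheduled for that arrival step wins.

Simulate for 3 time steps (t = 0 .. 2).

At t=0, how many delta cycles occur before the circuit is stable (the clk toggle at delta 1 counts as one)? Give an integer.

4

t0.Δ0 v=1 q=0 clk=0 u=0 z=0 r=1 p=1 n0=1 y=0 x=0
t0.Δ1 v=1 q=0 clk=1 u=0 z=0 r=1 p=1 n0=1 y=0 x=0
t0.Δ2 v=1 q=0 clk=1 u=0 z=0 r=1 p=1 n0=0 y=0 x=0
t0.Δ3 v=1 q=0 clk=1 u=0 z=0 r=1 p=0 n0=0 y=0 x=0
t0.Δ4 v=0 q=0 clk=1 u=0 z=0 r=1 p=0 n0=0 y=0 x=0
t1.Δ0 v=0 q=0 clk=1 u=0 z=0 r=1 p=0 n0=0 y=0 x=0
t1.Δ1 v=0 q=0 clk=0 u=0 z=0 r=1 p=0 n0=0 y=0 x=0
t2.Δ0 v=0 q=0 clk=0 u=0 z=0 r=1 p=0 n0=0 y=0 x=0
t2.Δ1 v=0 q=0 clk=1 u=0 z=0 r=1 p=0 n0=0 y=0 x=0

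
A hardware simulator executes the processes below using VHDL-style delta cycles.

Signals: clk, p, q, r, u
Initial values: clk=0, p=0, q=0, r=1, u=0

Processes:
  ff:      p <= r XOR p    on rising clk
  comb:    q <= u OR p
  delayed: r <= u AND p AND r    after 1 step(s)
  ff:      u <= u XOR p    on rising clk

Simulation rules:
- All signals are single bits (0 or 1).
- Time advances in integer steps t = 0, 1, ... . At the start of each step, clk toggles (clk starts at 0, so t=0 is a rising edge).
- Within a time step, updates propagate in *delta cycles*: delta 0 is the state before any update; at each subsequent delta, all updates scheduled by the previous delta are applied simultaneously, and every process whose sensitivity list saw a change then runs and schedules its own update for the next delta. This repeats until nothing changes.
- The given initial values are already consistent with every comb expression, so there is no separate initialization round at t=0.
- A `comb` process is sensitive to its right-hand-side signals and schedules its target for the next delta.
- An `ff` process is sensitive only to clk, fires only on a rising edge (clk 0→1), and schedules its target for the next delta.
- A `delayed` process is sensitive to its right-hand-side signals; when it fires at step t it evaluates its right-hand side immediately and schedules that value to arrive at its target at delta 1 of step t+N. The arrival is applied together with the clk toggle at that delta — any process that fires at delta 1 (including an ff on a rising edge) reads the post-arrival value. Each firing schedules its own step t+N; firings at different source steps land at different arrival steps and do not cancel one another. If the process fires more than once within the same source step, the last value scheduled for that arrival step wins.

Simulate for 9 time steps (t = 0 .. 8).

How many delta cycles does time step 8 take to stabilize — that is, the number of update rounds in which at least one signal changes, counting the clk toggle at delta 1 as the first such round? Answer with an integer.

[bits: u,clk,p,q,r]
t=0: Δ0=00001 Δ1=01001 Δ2=01101 Δ3=01111 | 3Δ
t=1: Δ0=01111 Δ1=00110 | 1Δ
t=2: Δ0=00110 Δ1=01110 Δ2=11110 | 2Δ
t=3: Δ0=11110 Δ1=10110 | 1Δ
t=4: Δ0=10110 Δ1=11110 Δ2=01110 | 2Δ
t=5: Δ0=01110 Δ1=00110 | 1Δ
t=6: Δ0=00110 Δ1=01110 Δ2=11110 | 2Δ
t=7: Δ0=11110 Δ1=10110 | 1Δ
t=8: Δ0=10110 Δ1=11110 Δ2=01110 | 2Δ

2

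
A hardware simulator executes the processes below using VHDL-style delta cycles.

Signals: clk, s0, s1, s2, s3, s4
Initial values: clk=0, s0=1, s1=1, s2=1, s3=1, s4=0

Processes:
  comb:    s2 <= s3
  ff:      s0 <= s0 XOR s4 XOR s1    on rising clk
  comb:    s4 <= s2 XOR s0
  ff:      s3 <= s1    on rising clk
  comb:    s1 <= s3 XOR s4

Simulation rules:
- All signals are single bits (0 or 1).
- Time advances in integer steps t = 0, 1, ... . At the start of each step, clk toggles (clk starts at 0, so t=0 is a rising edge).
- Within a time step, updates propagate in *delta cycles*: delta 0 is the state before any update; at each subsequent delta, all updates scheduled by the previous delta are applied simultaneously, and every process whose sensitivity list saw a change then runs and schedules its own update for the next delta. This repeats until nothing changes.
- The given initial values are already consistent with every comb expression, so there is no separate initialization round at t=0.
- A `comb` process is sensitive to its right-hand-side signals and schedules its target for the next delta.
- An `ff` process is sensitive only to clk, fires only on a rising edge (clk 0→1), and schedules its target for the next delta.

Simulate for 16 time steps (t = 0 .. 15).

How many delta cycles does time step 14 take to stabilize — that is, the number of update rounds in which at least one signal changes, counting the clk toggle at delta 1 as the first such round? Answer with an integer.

5

t=0 Δ0: s4=0 s2=1 s0=1 s1=1 s3=1 clk=0
  Δ1: clk:0→1
  Δ2: s0:1→0
  Δ3: s4:0→1
  Δ4: s1:1→0
  (4Δ to stable)
t=1 Δ0: s4=1 s2=1 s0=0 s1=0 s3=1 clk=1
  Δ1: clk:1→0
  (1Δ to stable)
t=2 Δ0: s4=1 s2=1 s0=0 s1=0 s3=1 clk=0
  Δ1: clk:0→1
  Δ2: s0:0→1, s3:1→0
  Δ3: s4:1→0, s2:1→0, s1:0→1
  Δ4: s4:0→1, s1:1→0
  Δ5: s1:0→1
  (5Δ to stable)
t=3 Δ0: s4=1 s2=0 s0=1 s1=1 s3=0 clk=1
  Δ1: clk:1→0
  (1Δ to stable)
t=4 Δ0: s4=1 s2=0 s0=1 s1=1 s3=0 clk=0
  Δ1: clk:0→1
  Δ2: s3:0→1
  Δ3: s2:0→1, s1:1→0
  Δ4: s4:1→0
  Δ5: s1:0→1
  (5Δ to stable)
t=5 Δ0: s4=0 s2=1 s0=1 s1=1 s3=1 clk=1
  Δ1: clk:1→0
  (1Δ to stable)
t=6 Δ0: s4=0 s2=1 s0=1 s1=1 s3=1 clk=0
  Δ1: clk:0→1
  Δ2: s0:1→0
  Δ3: s4:0→1
  Δ4: s1:1→0
  (4Δ to stable)
t=7 Δ0: s4=1 s2=1 s0=0 s1=0 s3=1 clk=1
  Δ1: clk:1→0
  (1Δ to stable)
t=8 Δ0: s4=1 s2=1 s0=0 s1=0 s3=1 clk=0
  Δ1: clk:0→1
  Δ2: s0:0→1, s3:1→0
  Δ3: s4:1→0, s2:1→0, s1:0→1
  Δ4: s4:0→1, s1:1→0
  Δ5: s1:0→1
  (5Δ to stable)
t=9 Δ0: s4=1 s2=0 s0=1 s1=1 s3=0 clk=1
  Δ1: clk:1→0
  (1Δ to stable)
t=10 Δ0: s4=1 s2=0 s0=1 s1=1 s3=0 clk=0
  Δ1: clk:0→1
  Δ2: s3:0→1
  Δ3: s2:0→1, s1:1→0
  Δ4: s4:1→0
  Δ5: s1:0→1
  (5Δ to stable)
t=11 Δ0: s4=0 s2=1 s0=1 s1=1 s3=1 clk=1
  Δ1: clk:1→0
  (1Δ to stable)
t=12 Δ0: s4=0 s2=1 s0=1 s1=1 s3=1 clk=0
  Δ1: clk:0→1
  Δ2: s0:1→0
  Δ3: s4:0→1
  Δ4: s1:1→0
  (4Δ to stable)
t=13 Δ0: s4=1 s2=1 s0=0 s1=0 s3=1 clk=1
  Δ1: clk:1→0
  (1Δ to stable)
t=14 Δ0: s4=1 s2=1 s0=0 s1=0 s3=1 clk=0
  Δ1: clk:0→1
  Δ2: s0:0→1, s3:1→0
  Δ3: s4:1→0, s2:1→0, s1:0→1
  Δ4: s4:0→1, s1:1→0
  Δ5: s1:0→1
  (5Δ to stable)
t=15 Δ0: s4=1 s2=0 s0=1 s1=1 s3=0 clk=1
  Δ1: clk:1→0
  (1Δ to stable)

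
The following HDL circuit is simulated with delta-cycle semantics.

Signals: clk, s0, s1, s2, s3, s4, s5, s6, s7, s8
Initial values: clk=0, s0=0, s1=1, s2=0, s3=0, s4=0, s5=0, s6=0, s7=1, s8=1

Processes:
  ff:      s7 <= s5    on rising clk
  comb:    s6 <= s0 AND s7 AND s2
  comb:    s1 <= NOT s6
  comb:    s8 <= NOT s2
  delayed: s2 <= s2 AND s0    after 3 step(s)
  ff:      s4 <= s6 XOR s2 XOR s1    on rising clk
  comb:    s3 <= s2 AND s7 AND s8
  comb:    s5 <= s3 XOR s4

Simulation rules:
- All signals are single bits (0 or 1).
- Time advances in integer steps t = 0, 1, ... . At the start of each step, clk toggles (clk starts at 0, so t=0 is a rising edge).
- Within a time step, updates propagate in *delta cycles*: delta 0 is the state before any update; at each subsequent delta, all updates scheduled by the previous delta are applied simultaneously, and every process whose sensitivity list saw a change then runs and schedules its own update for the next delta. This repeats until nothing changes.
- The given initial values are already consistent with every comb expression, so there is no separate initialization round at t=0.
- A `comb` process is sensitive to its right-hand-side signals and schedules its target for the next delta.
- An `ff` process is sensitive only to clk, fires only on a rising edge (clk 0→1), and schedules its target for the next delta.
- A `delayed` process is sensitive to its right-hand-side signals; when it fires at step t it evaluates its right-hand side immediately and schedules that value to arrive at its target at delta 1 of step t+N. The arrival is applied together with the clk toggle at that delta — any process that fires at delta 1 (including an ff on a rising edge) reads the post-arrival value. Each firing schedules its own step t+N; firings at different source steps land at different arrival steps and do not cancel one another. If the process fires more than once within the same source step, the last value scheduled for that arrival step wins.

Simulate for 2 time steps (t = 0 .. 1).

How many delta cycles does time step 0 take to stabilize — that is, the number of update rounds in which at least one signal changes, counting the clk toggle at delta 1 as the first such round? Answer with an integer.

[bits: s1,s8,clk,s7,s5,s6,s3,s0,s4,s2]
t=0: Δ0=1101000000 Δ1=1111000000 Δ2=1110000010 Δ3=1110100010 | 3Δ
t=1: Δ0=1110100010 Δ1=1100100010 | 1Δ

3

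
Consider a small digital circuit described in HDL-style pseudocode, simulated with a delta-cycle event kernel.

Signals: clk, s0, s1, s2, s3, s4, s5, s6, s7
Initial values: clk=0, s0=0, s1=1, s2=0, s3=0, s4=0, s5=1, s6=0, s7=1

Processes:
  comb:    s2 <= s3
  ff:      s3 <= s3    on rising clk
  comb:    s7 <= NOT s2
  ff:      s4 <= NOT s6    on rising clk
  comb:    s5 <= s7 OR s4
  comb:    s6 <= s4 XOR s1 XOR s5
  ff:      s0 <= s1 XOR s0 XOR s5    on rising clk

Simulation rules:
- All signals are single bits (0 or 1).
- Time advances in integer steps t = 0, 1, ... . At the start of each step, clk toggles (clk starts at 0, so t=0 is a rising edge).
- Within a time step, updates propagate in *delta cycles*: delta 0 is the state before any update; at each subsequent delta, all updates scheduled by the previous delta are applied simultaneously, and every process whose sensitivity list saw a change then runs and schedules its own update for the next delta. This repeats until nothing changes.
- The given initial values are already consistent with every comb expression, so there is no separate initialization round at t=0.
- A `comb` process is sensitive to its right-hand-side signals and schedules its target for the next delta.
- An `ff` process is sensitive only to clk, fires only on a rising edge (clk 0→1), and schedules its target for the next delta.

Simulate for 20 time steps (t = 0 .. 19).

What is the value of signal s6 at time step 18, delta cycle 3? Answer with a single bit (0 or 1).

[bits: s5,s4,s1,s6,s7,s2,s3,s0,clk]
t=0: Δ0=101010000 Δ1=101010001 Δ2=111010001 Δ3=111110001 | 3Δ
t=1: Δ0=111110001 Δ1=111110000 | 1Δ
t=2: Δ0=111110000 Δ1=111110001 Δ2=101110001 Δ3=101010001 | 3Δ
t=3: Δ0=101010001 Δ1=101010000 | 1Δ
t=4: Δ0=101010000 Δ1=101010001 Δ2=111010001 Δ3=111110001 | 3Δ
t=5: Δ0=111110001 Δ1=111110000 | 1Δ
t=6: Δ0=111110000 Δ1=111110001 Δ2=101110001 Δ3=101010001 | 3Δ
t=7: Δ0=101010001 Δ1=101010000 | 1Δ
t=8: Δ0=101010000 Δ1=101010001 Δ2=111010001 Δ3=111110001 | 3Δ
t=9: Δ0=111110001 Δ1=111110000 | 1Δ
t=10: Δ0=111110000 Δ1=111110001 Δ2=101110001 Δ3=101010001 | 3Δ
t=11: Δ0=101010001 Δ1=101010000 | 1Δ
t=12: Δ0=101010000 Δ1=101010001 Δ2=111010001 Δ3=111110001 | 3Δ
t=13: Δ0=111110001 Δ1=111110000 | 1Δ
t=14: Δ0=111110000 Δ1=111110001 Δ2=101110001 Δ3=101010001 | 3Δ
t=15: Δ0=101010001 Δ1=101010000 | 1Δ
t=16: Δ0=101010000 Δ1=101010001 Δ2=111010001 Δ3=111110001 | 3Δ
t=17: Δ0=111110001 Δ1=111110000 | 1Δ
t=18: Δ0=111110000 Δ1=111110001 Δ2=101110001 Δ3=101010001 | 3Δ
t=19: Δ0=101010001 Δ1=101010000 | 1Δ

0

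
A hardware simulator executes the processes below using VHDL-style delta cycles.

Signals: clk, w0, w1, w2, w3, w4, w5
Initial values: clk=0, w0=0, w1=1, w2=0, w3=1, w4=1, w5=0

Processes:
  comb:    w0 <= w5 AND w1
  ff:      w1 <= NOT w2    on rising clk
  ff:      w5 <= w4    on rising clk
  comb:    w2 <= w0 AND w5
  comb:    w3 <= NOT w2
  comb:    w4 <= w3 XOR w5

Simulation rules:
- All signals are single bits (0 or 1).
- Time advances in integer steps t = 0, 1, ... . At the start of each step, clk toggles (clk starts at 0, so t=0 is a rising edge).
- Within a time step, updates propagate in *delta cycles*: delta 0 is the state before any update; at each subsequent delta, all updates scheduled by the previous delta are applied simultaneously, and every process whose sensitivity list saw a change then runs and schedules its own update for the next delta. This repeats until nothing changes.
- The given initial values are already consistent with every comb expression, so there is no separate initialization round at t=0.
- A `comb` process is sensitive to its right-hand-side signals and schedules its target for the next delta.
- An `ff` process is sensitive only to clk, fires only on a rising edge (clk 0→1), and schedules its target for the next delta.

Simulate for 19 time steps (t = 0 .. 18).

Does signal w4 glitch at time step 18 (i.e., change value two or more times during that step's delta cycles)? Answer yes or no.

yes

t=0 Δ0: w3=1 w5=0 w4=1 w2=0 w1=1 clk=0 w0=0
  Δ1: clk:0→1
  Δ2: w5:0→1
  Δ3: w4:1→0, w0:0→1
  Δ4: w2:0→1
  Δ5: w3:1→0
  Δ6: w4:0→1
  (6Δ to stable)
t=1 Δ0: w3=0 w5=1 w4=1 w2=1 w1=1 clk=1 w0=1
  Δ1: clk:1→0
  (1Δ to stable)
t=2 Δ0: w3=0 w5=1 w4=1 w2=1 w1=1 clk=0 w0=1
  Δ1: clk:0→1
  Δ2: w1:1→0
  Δ3: w0:1→0
  Δ4: w2:1→0
  Δ5: w3:0→1
  Δ6: w4:1→0
  (6Δ to stable)
t=3 Δ0: w3=1 w5=1 w4=0 w2=0 w1=0 clk=1 w0=0
  Δ1: clk:1→0
  (1Δ to stable)
t=4 Δ0: w3=1 w5=1 w4=0 w2=0 w1=0 clk=0 w0=0
  Δ1: clk:0→1
  Δ2: w5:1→0, w1:0→1
  Δ3: w4:0→1
  (3Δ to stable)
t=5 Δ0: w3=1 w5=0 w4=1 w2=0 w1=1 clk=1 w0=0
  Δ1: clk:1→0
  (1Δ to stable)
t=6 Δ0: w3=1 w5=0 w4=1 w2=0 w1=1 clk=0 w0=0
  Δ1: clk:0→1
  Δ2: w5:0→1
  Δ3: w4:1→0, w0:0→1
  Δ4: w2:0→1
  Δ5: w3:1→0
  Δ6: w4:0→1
  (6Δ to stable)
t=7 Δ0: w3=0 w5=1 w4=1 w2=1 w1=1 clk=1 w0=1
  Δ1: clk:1→0
  (1Δ to stable)
t=8 Δ0: w3=0 w5=1 w4=1 w2=1 w1=1 clk=0 w0=1
  Δ1: clk:0→1
  Δ2: w1:1→0
  Δ3: w0:1→0
  Δ4: w2:1→0
  Δ5: w3:0→1
  Δ6: w4:1→0
  (6Δ to stable)
t=9 Δ0: w3=1 w5=1 w4=0 w2=0 w1=0 clk=1 w0=0
  Δ1: clk:1→0
  (1Δ to stable)
t=10 Δ0: w3=1 w5=1 w4=0 w2=0 w1=0 clk=0 w0=0
  Δ1: clk:0→1
  Δ2: w5:1→0, w1:0→1
  Δ3: w4:0→1
  (3Δ to stable)
t=11 Δ0: w3=1 w5=0 w4=1 w2=0 w1=1 clk=1 w0=0
  Δ1: clk:1→0
  (1Δ to stable)
t=12 Δ0: w3=1 w5=0 w4=1 w2=0 w1=1 clk=0 w0=0
  Δ1: clk:0→1
  Δ2: w5:0→1
  Δ3: w4:1→0, w0:0→1
  Δ4: w2:0→1
  Δ5: w3:1→0
  Δ6: w4:0→1
  (6Δ to stable)
t=13 Δ0: w3=0 w5=1 w4=1 w2=1 w1=1 clk=1 w0=1
  Δ1: clk:1→0
  (1Δ to stable)
t=14 Δ0: w3=0 w5=1 w4=1 w2=1 w1=1 clk=0 w0=1
  Δ1: clk:0→1
  Δ2: w1:1→0
  Δ3: w0:1→0
  Δ4: w2:1→0
  Δ5: w3:0→1
  Δ6: w4:1→0
  (6Δ to stable)
t=15 Δ0: w3=1 w5=1 w4=0 w2=0 w1=0 clk=1 w0=0
  Δ1: clk:1→0
  (1Δ to stable)
t=16 Δ0: w3=1 w5=1 w4=0 w2=0 w1=0 clk=0 w0=0
  Δ1: clk:0→1
  Δ2: w5:1→0, w1:0→1
  Δ3: w4:0→1
  (3Δ to stable)
t=17 Δ0: w3=1 w5=0 w4=1 w2=0 w1=1 clk=1 w0=0
  Δ1: clk:1→0
  (1Δ to stable)
t=18 Δ0: w3=1 w5=0 w4=1 w2=0 w1=1 clk=0 w0=0
  Δ1: clk:0→1
  Δ2: w5:0→1
  Δ3: w4:1→0, w0:0→1
  Δ4: w2:0→1
  Δ5: w3:1→0
  Δ6: w4:0→1
  (6Δ to stable)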